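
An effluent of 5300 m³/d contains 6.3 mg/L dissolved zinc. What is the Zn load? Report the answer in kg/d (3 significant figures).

5300 m³/d = 0.06134 m³/s.
Mass flux = Q·C = 0.06134 m³/s × 6.3 g/m³ = 0.3865 g/s.
= 0.3865 g/s × 86.4 = 33.39 kg/d.

33.4 kg/d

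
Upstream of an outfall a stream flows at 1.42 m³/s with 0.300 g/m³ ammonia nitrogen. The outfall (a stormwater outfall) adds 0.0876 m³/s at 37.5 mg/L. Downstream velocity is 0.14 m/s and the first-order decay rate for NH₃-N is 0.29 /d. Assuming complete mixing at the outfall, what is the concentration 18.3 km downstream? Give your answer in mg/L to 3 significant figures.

After complete mixing, C₀ = (0.0876·37.5 + 1.42·0.3) / 1.508 = 2.462 mg/L.
Travel time t = 1.83e+04 m / 0.14 m/s = 1.307e+05 s = 1.513 d.
C = 2.462·exp(−0.29·1.513) = 2.462·0.6448 = 1.587 mg/L.

1.59 mg/L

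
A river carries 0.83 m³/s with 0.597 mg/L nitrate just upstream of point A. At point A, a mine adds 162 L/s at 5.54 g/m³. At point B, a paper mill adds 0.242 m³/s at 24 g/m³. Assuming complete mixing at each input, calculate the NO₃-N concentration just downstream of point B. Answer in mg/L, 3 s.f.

5.84 mg/L

162 L/s = 0.162 m³/s.
After input A: C = (0.83·0.597 + 0.162·5.54) / 0.992 = 1.404 mg/L.
After input B: C = (0.992·1.404 + 0.242·24) / 1.234 = 5.835 mg/L.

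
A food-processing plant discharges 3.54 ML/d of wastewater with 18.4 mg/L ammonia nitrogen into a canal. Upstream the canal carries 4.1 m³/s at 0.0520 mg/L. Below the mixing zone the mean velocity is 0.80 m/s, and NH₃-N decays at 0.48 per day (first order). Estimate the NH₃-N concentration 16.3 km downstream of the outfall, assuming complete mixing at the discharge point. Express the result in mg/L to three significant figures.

3.54 ML/d = 0.04097 m³/s.
After complete mixing, C₀ = (0.04097·18.4 + 4.1·0.052) / 4.141 = 0.2335 mg/L.
Travel time t = 1.63e+04 m / 0.80 m/s = 2.038e+04 s = 0.2358 d.
C = 0.2335·exp(−0.48·0.2358) = 0.2335·0.893 = 0.2085 mg/L.

0.209 mg/L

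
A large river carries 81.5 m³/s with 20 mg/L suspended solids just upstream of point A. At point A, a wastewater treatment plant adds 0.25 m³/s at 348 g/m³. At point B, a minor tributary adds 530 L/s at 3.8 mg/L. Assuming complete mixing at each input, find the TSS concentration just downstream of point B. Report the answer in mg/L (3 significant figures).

20.9 mg/L

After input A: C = (81.5·20 + 0.25·348) / 81.75 = 21 mg/L.
530 L/s = 0.53 m³/s.
After input B: C = (81.75·21 + 0.53·3.8) / 82.28 = 20.89 mg/L.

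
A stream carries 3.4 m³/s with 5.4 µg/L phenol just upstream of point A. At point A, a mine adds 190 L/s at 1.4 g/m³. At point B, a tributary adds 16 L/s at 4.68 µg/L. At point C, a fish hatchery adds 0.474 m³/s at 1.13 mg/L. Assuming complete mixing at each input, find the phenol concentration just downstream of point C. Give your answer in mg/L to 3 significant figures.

0.201 mg/L

5.4 µg/L = 0.0054 mg/L.
190 L/s = 0.19 m³/s.
After input A: C = (3.4·0.0054 + 0.19·1.4) / 3.59 = 0.07921 mg/L.
16 L/s = 0.016 m³/s.
4.68 µg/L = 0.00468 mg/L.
After input B: C = (3.59·0.07921 + 0.016·0.00468) / 3.606 = 0.07888 mg/L.
After input C: C = (3.606·0.07888 + 0.474·1.13) / 4.08 = 0.201 mg/L.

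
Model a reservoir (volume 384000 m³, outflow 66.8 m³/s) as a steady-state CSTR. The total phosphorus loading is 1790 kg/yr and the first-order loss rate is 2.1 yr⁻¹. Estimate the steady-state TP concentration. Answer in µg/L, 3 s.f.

Outflow Q = 66.8 m³/s × 3.156e+07 s/yr = 2.108e+09 m³/yr.
Steady-state CSTR mass balance: W = Q·C + k·V·C, so C = W/(Q + kV).
Q + kV = 2.108e+09 + 2.1·384000 = 2.109e+09 m³/yr.
C = 1790/2.109e+09 = 8.488e-07 kg/m³ = 0.0008488 mg/L = 0.8488 µg/L.

0.849 µg/L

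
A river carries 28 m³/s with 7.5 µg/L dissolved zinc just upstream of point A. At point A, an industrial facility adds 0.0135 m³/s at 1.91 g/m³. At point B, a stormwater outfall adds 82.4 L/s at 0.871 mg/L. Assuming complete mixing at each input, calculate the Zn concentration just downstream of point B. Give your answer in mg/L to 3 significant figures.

0.0109 mg/L

7.5 µg/L = 0.0075 mg/L.
After input A: C = (28·0.0075 + 0.0135·1.91) / 28.01 = 0.008417 mg/L.
82.4 L/s = 0.0824 m³/s.
After input B: C = (28.01·0.008417 + 0.0824·0.871) / 28.1 = 0.01095 mg/L.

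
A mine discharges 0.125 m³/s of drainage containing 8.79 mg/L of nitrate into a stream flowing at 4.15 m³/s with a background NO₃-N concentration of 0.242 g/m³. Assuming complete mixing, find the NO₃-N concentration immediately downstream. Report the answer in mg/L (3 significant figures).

By mass balance at complete mixing, C = (0.125·8.79 + 4.15·0.242) / (0.125 + 4.15) = 2.103/4.275 = 0.4919 mg/L.

0.492 mg/L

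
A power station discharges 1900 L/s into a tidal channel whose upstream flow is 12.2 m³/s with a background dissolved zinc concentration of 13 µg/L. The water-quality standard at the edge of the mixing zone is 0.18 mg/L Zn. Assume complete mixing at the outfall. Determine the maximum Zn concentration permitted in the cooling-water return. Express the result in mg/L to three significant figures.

1900 L/s = 1.9 m³/s.
13 µg/L = 0.013 mg/L.
Mass balance: 0.18·14.1 = 1.9·Cₑ + 12.2·0.013.
Cₑ = (2.538 − 0.1586) / 1.9 = 1.252 mg/L.

1.25 mg/L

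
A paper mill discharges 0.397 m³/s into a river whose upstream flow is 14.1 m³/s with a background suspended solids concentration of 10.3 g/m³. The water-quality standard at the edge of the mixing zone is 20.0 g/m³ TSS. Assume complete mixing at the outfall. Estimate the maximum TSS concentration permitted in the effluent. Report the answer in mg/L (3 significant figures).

Mass balance: 20·14.5 = 0.397·Cₑ + 14.1·10.3.
Cₑ = (289.9 − 145.2) / 0.397 = 364.5 mg/L.

365 mg/L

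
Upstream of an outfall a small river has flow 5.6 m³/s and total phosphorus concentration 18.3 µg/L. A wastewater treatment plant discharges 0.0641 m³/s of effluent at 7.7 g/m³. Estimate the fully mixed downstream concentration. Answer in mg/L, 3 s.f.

0.105 mg/L

18.3 µg/L = 0.0183 mg/L.
Flow-weighted mixing gives C = (0.0641·7.7 + 5.6·0.0183) / (0.0641 + 5.6) = 0.5961/5.664 = 0.1052 mg/L.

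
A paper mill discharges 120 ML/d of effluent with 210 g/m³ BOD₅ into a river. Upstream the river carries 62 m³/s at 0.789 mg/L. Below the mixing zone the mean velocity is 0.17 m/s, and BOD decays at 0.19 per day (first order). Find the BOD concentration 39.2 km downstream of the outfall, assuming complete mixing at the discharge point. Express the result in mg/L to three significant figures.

120 ML/d = 1.389 m³/s.
After complete mixing, C₀ = (1.389·210 + 62·0.789) / 63.39 = 5.373 mg/L.
Travel time t = 3.92e+04 m / 0.17 m/s = 2.306e+05 s = 2.669 d.
C = 5.373·exp(−0.19·2.669) = 5.373·0.6023 = 3.236 mg/L.

3.24 mg/L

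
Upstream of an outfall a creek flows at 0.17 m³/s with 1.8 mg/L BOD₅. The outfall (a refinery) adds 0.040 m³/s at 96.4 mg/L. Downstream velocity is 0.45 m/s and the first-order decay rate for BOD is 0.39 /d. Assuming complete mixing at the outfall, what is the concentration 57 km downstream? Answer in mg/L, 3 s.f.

After complete mixing, C₀ = (0.04·96.4 + 0.17·1.8) / 0.21 = 19.82 mg/L.
Travel time t = 5.7e+04 m / 0.45 m/s = 1.267e+05 s = 1.466 d.
C = 19.82·exp(−0.39·1.466) = 19.82·0.5645 = 11.19 mg/L.

11.2 mg/L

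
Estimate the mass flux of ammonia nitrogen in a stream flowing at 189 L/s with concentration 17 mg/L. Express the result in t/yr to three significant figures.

101 t/yr

189 L/s = 0.189 m³/s.
Mass flux = Q·C = 0.189 m³/s × 17 g/m³ = 3.213 g/s.
= 3.213 g/s × 31.56 = 101.4 t/yr.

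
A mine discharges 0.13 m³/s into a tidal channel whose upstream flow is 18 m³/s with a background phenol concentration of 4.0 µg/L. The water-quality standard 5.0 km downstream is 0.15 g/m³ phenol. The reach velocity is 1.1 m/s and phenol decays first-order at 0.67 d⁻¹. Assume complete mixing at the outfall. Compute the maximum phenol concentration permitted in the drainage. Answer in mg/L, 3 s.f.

4.0 µg/L = 0.004 mg/L.
Travel time to the compliance point: t = 5000/1.1 = 4545 s = 0.05261 d; decay factor exp(−0.67·0.05261) = 0.9654.
So the concentration just after mixing may be at most 0.15/0.9654 = 0.1554 mg/L.
Mass balance: 0.1554·18.13 = 0.13·Cₑ + 18·0.004.
Cₑ = (2.817 − 0.072) / 0.13 = 21.12 mg/L.

21.1 mg/L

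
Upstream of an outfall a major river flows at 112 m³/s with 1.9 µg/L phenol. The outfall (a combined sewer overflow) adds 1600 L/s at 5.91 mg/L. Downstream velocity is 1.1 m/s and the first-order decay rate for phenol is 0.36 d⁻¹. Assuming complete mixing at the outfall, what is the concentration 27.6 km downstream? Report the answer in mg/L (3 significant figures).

0.0767 mg/L

1600 L/s = 1.6 m³/s.
1.9 µg/L = 0.0019 mg/L.
After complete mixing, C₀ = (1.6·5.91 + 112·0.0019) / 113.6 = 0.08511 mg/L.
Travel time t = 2.76e+04 m / 1.1 m/s = 2.509e+04 s = 0.2904 d.
C = 0.08511·exp(−0.36·0.2904) = 0.08511·0.9007 = 0.07666 mg/L.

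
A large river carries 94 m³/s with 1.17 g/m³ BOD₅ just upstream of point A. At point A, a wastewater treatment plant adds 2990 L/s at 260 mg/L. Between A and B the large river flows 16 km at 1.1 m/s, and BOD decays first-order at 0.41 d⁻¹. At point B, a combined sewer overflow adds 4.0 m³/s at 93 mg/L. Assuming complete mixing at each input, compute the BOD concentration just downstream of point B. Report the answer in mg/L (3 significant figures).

2990 L/s = 2.99 m³/s.
After input A: C = (94·1.17 + 2.99·260) / 96.99 = 9.149 mg/L.
Over the 16 km reach to input B (t = 1.455e+04 s = 0.1684 d), decay gives C = 9.149·exp(−0.41·0.1684) = 8.539 mg/L.
After input B: C = (96.99·8.539 + 4·93) / 101 = 11.88 mg/L.

11.9 mg/L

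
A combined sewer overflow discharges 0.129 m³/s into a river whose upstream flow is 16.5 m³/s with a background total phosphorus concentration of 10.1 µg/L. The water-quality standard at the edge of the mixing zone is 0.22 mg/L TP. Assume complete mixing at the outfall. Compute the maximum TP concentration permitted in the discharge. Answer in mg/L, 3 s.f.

10.1 µg/L = 0.0101 mg/L.
Mass balance: 0.22·16.63 = 0.129·Cₑ + 16.5·0.0101.
Cₑ = (3.658 − 0.1666) / 0.129 = 27.07 mg/L.

27.1 mg/L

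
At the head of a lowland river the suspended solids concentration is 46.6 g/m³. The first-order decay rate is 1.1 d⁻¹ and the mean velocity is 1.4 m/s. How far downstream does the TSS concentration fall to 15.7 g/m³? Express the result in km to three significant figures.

120 km

From C = C₀·e^(−kt), t = ln(C₀/C)/k = ln(46.6/15.7)/1.1 = 1.088/1.1 = 0.989 d.
Distance = v·t = 1.4 m/s × 8.545e+04 s = 1.196e+05 m = 119.6 km.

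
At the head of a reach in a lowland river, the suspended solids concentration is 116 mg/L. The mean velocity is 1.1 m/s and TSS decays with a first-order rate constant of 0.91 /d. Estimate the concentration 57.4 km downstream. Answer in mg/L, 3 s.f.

67.0 mg/L

Travel time t = 57.4 km / 1.1 m/s = 5.74e+04/1.1 = 5.218e+04 s = 0.604 d.
First-order decay: C = 116·exp(−0.91·0.604) = 116·0.5772 = 66.95 mg/L.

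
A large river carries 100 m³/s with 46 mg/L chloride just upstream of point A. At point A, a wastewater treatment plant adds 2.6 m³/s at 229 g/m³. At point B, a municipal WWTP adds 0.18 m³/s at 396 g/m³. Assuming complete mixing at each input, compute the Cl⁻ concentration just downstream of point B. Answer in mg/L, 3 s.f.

After input A: C = (100·46 + 2.6·229) / 102.6 = 50.64 mg/L.
After input B: C = (102.6·50.64 + 0.18·396) / 102.8 = 51.24 mg/L.

51.2 mg/L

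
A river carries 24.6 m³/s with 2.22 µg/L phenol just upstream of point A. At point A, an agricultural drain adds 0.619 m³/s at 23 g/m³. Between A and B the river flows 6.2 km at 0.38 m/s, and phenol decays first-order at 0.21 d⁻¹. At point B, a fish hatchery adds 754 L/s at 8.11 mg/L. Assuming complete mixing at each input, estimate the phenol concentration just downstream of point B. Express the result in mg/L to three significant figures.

2.22 µg/L = 0.00222 mg/L.
After input A: C = (24.6·0.00222 + 0.619·23) / 25.22 = 0.5667 mg/L.
Over the 6.2 km reach to input B (t = 1.632e+04 s = 0.1888 d), decay gives C = 0.5667·exp(−0.21·0.1888) = 0.5447 mg/L.
754 L/s = 0.754 m³/s.
After input B: C = (25.22·0.5447 + 0.754·8.11) / 25.97 = 0.7643 mg/L.

0.764 mg/L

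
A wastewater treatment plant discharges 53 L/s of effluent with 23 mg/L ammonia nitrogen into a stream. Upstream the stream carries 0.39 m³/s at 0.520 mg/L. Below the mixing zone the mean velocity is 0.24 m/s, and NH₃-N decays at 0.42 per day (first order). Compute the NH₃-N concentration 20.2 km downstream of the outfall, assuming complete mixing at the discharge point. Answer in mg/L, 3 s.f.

2.13 mg/L

53 L/s = 0.053 m³/s.
After complete mixing, C₀ = (0.053·23 + 0.39·0.52) / 0.443 = 3.209 mg/L.
Travel time t = 2.02e+04 m / 0.24 m/s = 8.417e+04 s = 0.9742 d.
C = 3.209·exp(−0.42·0.9742) = 3.209·0.6642 = 2.132 mg/L.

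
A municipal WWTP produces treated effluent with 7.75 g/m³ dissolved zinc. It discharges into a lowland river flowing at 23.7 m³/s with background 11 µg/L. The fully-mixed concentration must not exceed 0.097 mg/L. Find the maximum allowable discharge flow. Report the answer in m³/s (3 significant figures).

0.266 m³/s

11 µg/L = 0.011 mg/L.
Mass balance at complete mixing: C_std·(Q_w + Q_r) = Q_w·C_e + Q_r·C_b.
Rearranging, Q_w = Q_r·(C_std − C_b)/(C_e − C_std) = 23.7·(0.097 − 0.011) / (7.75 − 0.097) = 0.2663 m³/s.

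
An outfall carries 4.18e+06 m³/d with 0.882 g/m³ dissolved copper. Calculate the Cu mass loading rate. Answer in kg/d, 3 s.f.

3690 kg/d

4.18e+06 m³/d = 48.38 m³/s.
Mass flux = Q·C = 48.38 m³/s × 0.882 g/m³ = 42.67 g/s.
= 42.67 g/s × 86.4 = 3687 kg/d.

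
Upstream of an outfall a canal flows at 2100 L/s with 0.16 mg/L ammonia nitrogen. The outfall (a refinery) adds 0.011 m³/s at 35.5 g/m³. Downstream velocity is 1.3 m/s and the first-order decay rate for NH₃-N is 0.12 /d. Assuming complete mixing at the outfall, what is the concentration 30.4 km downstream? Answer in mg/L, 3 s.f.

2100 L/s = 2.1 m³/s.
After complete mixing, C₀ = (0.011·35.5 + 2.1·0.16) / 2.111 = 0.3441 mg/L.
Travel time t = 3.04e+04 m / 1.3 m/s = 2.338e+04 s = 0.2707 d.
C = 0.3441·exp(−0.12·0.2707) = 0.3441·0.968 = 0.3332 mg/L.

0.333 mg/L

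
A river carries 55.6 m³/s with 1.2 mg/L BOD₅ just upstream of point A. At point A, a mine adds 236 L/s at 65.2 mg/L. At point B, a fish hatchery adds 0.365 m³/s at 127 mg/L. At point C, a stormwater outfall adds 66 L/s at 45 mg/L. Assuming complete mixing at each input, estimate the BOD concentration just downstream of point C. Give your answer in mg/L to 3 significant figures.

236 L/s = 0.236 m³/s.
After input A: C = (55.6·1.2 + 0.236·65.2) / 55.84 = 1.471 mg/L.
After input B: C = (55.84·1.471 + 0.365·127) / 56.2 = 2.286 mg/L.
66 L/s = 0.066 m³/s.
After input C: C = (56.2·2.286 + 0.066·45) / 56.27 = 2.336 mg/L.

2.34 mg/L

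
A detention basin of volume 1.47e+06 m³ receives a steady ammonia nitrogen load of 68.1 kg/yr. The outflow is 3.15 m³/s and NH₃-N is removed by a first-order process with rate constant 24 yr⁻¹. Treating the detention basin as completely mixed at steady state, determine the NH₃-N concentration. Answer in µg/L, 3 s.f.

Outflow Q = 3.15 m³/s × 3.156e+07 s/yr = 9.941e+07 m³/yr.
Steady-state CSTR mass balance: W = Q·C + k·V·C, so C = W/(Q + kV).
Q + kV = 9.941e+07 + 24·1.47e+06 = 1.347e+08 m³/yr.
C = 68.1/1.347e+08 = 5.056e-07 kg/m³ = 0.0005056 mg/L = 0.5056 µg/L.

0.506 µg/L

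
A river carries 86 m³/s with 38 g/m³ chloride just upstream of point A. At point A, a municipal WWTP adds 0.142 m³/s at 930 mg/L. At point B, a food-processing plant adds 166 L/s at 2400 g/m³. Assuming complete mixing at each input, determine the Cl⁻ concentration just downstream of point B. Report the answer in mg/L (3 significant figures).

After input A: C = (86·38 + 0.142·930) / 86.14 = 39.47 mg/L.
166 L/s = 0.166 m³/s.
After input B: C = (86.14·39.47 + 0.166·2400) / 86.31 = 44.01 mg/L.

44.0 mg/L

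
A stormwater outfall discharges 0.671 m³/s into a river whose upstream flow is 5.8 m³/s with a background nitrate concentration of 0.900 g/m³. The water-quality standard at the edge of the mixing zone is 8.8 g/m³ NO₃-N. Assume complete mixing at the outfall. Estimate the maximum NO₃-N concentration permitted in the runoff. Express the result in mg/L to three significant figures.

77.1 mg/L

Mass balance: 8.8·6.471 = 0.671·Cₑ + 5.8·0.9.
Cₑ = (56.94 − 5.22) / 0.671 = 77.09 mg/L.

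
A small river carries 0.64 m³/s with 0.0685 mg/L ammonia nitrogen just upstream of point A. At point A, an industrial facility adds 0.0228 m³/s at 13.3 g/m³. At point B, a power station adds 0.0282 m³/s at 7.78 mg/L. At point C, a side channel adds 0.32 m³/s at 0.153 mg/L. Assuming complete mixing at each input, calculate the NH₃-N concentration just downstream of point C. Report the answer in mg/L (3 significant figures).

After input A: C = (0.64·0.0685 + 0.0228·13.3) / 0.6628 = 0.5237 mg/L.
After input B: C = (0.6628·0.5237 + 0.0282·7.78) / 0.691 = 0.8198 mg/L.
After input C: C = (0.691·0.8198 + 0.32·0.153) / 1.011 = 0.6087 mg/L.

0.609 mg/L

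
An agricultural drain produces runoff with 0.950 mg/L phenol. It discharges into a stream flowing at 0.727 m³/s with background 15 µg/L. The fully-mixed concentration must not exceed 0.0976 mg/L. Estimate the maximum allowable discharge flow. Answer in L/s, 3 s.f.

15 µg/L = 0.015 mg/L.
Mass balance at complete mixing: C_std·(Q_w + Q_r) = Q_w·C_e + Q_r·C_b.
Rearranging, Q_w = Q_r·(C_std − C_b)/(C_e − C_std) = 0.727·(0.0976 − 0.015) / (0.95 − 0.0976) = 0.07045 m³/s.
= 70.45 L/s.

70.4 L/s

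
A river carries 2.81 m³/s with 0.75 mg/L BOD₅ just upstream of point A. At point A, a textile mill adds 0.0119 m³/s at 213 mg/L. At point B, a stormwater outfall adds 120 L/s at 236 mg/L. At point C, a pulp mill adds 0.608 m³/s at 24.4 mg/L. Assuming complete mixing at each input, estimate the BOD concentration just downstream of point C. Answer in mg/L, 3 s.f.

After input A: C = (2.81·0.75 + 0.0119·213) / 2.822 = 1.645 mg/L.
120 L/s = 0.12 m³/s.
After input B: C = (2.822·1.645 + 0.12·236) / 2.942 = 11.2 mg/L.
After input C: C = (2.942·11.2 + 0.608·24.4) / 3.55 = 13.46 mg/L.

13.5 mg/L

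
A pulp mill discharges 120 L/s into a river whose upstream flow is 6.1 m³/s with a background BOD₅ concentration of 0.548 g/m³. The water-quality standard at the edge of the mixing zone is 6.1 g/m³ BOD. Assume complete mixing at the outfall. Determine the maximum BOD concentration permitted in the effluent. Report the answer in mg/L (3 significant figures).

120 L/s = 0.12 m³/s.
Mass balance: 6.1·6.22 = 0.12·Cₑ + 6.1·0.548.
Cₑ = (37.94 − 3.343) / 0.12 = 288.3 mg/L.

288 mg/L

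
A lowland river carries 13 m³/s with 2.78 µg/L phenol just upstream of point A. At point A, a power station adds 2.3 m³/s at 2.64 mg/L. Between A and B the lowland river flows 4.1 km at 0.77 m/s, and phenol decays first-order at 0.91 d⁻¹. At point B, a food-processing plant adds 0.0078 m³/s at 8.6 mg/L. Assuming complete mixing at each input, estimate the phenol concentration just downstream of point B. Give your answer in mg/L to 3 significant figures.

2.78 µg/L = 0.00278 mg/L.
After input A: C = (13·0.00278 + 2.3·2.64) / 15.3 = 0.3992 mg/L.
Over the 4.1 km reach to input B (t = 5325 s = 0.06163 d), decay gives C = 0.3992·exp(−0.91·0.06163) = 0.3775 mg/L.
After input B: C = (15.3·0.3775 + 0.0078·8.6) / 15.31 = 0.3816 mg/L.

0.382 mg/L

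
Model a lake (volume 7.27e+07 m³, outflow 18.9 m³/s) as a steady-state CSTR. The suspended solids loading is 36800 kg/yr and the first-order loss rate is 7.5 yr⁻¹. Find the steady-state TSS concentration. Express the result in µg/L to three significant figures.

Outflow Q = 18.9 m³/s × 3.156e+07 s/yr = 5.964e+08 m³/yr.
Steady-state CSTR mass balance: W = Q·C + k·V·C, so C = W/(Q + kV).
Q + kV = 5.964e+08 + 7.5·7.27e+07 = 1.142e+09 m³/yr.
C = 36800/1.142e+09 = 3.223e-05 kg/m³ = 0.03223 mg/L = 32.23 µg/L.

32.2 µg/L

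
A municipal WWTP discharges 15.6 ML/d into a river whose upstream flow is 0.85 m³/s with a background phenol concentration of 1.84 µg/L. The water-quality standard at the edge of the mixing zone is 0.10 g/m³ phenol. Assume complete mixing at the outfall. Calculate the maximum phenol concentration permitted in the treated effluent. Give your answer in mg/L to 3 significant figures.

15.6 ML/d = 0.1806 m³/s.
1.84 µg/L = 0.00184 mg/L.
Mass balance: 0.1·1.031 = 0.1806·Cₑ + 0.85·0.00184.
Cₑ = (0.1031 − 0.001564) / 0.1806 = 0.5621 mg/L.

0.562 mg/L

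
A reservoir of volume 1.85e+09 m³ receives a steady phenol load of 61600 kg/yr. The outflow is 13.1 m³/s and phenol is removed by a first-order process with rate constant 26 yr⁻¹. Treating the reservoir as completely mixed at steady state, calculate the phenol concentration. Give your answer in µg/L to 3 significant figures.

Outflow Q = 13.1 m³/s × 3.156e+07 s/yr = 4.134e+08 m³/yr.
Steady-state CSTR mass balance: W = Q·C + k·V·C, so C = W/(Q + kV).
Q + kV = 4.134e+08 + 26·1.85e+09 = 4.851e+10 m³/yr.
C = 61600/4.851e+10 = 1.27e-06 kg/m³ = 0.00127 mg/L = 1.27 µg/L.

1.27 µg/L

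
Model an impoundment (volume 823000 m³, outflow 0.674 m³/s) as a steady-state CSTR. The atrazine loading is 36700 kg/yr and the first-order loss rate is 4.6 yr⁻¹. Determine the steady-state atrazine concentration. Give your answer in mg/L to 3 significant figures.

1.46 mg/L

Outflow Q = 0.674 m³/s × 3.156e+07 s/yr = 2.127e+07 m³/yr.
Steady-state CSTR mass balance: W = Q·C + k·V·C, so C = W/(Q + kV).
Q + kV = 2.127e+07 + 4.6·823000 = 2.506e+07 m³/yr.
C = 36700/2.506e+07 = 0.001465 kg/m³ = 1.465 mg/L.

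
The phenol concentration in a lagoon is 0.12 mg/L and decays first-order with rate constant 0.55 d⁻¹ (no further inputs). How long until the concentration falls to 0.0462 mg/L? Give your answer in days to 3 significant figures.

t = ln(C₀/C)/k = ln(0.12/0.0462)/0.55 = 0.9545/0.55 = 1.735 d.

1.74 d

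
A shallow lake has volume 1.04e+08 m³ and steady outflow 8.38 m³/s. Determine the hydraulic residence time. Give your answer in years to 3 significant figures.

Q = 8.38 m³/s × 3.156e+07 s/yr = 2.645e+08 m³/yr.
Hydraulic residence time τ = V/Q = 1.04e+08/2.645e+08 = 0.3933 yr.

0.393 yr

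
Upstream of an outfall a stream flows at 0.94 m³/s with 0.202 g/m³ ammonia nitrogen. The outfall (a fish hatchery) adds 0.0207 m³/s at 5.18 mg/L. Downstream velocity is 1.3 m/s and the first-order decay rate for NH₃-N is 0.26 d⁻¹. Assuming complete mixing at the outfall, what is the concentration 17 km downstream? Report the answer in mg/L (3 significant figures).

After complete mixing, C₀ = (0.0207·5.18 + 0.94·0.202) / 0.9607 = 0.3093 mg/L.
Travel time t = 1.7e+04 m / 1.3 m/s = 1.308e+04 s = 0.1514 d.
C = 0.3093·exp(−0.26·0.1514) = 0.3093·0.9614 = 0.2973 mg/L.

0.297 mg/L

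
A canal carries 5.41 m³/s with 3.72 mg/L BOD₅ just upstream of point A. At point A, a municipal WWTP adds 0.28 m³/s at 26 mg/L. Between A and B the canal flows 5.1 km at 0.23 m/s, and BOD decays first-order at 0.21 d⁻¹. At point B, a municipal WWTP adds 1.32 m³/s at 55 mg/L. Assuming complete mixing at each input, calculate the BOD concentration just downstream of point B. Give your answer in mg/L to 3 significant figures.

14.1 mg/L

After input A: C = (5.41·3.72 + 0.28·26) / 5.69 = 4.816 mg/L.
Over the 5.1 km reach to input B (t = 2.217e+04 s = 0.2566 d), decay gives C = 4.816·exp(−0.21·0.2566) = 4.564 mg/L.
After input B: C = (5.69·4.564 + 1.32·55) / 7.01 = 14.06 mg/L.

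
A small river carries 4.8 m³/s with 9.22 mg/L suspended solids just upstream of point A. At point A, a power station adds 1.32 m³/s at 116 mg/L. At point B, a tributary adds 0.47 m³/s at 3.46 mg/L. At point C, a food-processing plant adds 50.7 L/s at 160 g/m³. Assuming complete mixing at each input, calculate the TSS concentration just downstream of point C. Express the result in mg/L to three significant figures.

After input A: C = (4.8·9.22 + 1.32·116) / 6.12 = 32.25 mg/L.
After input B: C = (6.12·32.25 + 0.47·3.46) / 6.59 = 30.2 mg/L.
50.7 L/s = 0.0507 m³/s.
After input C: C = (6.59·30.2 + 0.0507·160) / 6.641 = 31.19 mg/L.

31.2 mg/L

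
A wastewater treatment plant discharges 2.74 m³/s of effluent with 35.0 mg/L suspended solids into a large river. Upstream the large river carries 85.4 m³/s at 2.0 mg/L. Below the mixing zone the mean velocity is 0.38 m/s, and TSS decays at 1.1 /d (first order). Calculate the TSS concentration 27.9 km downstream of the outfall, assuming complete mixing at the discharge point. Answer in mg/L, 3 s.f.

1.19 mg/L

After complete mixing, C₀ = (2.74·35 + 85.4·2) / 88.14 = 3.026 mg/L.
Travel time t = 2.79e+04 m / 0.38 m/s = 7.342e+04 s = 0.8498 d.
C = 3.026·exp(−1.1·0.8498) = 3.026·0.3927 = 1.188 mg/L.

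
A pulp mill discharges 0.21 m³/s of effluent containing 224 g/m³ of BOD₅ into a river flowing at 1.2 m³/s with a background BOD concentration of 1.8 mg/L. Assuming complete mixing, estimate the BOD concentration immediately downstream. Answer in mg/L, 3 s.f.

34.9 mg/L

Flow-weighted mixing gives C = (0.21·224 + 1.2·1.8) / (0.21 + 1.2) = 49.2/1.41 = 34.89 mg/L.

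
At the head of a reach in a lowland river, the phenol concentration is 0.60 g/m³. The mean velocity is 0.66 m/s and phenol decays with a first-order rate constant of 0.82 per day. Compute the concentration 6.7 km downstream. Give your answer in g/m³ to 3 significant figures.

0.545 g/m³

Travel time t = 6.7 km / 0.66 m/s = 6700/0.66 = 1.015e+04 s = 0.1175 d.
First-order decay: C = 0.60·exp(−0.82·0.1175) = 0.60·0.9082 = 0.5449 g/m³.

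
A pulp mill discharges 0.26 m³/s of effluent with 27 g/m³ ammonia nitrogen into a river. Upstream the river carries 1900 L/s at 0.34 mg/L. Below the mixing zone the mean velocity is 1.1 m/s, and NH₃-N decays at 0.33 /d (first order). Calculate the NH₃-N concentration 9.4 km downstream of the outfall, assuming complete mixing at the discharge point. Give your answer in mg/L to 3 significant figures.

3.44 mg/L

1900 L/s = 1.9 m³/s.
After complete mixing, C₀ = (0.26·27 + 1.9·0.34) / 2.16 = 3.549 mg/L.
Travel time t = 9400 m / 1.1 m/s = 8545 s = 0.09891 d.
C = 3.549·exp(−0.33·0.09891) = 3.549·0.9679 = 3.435 mg/L.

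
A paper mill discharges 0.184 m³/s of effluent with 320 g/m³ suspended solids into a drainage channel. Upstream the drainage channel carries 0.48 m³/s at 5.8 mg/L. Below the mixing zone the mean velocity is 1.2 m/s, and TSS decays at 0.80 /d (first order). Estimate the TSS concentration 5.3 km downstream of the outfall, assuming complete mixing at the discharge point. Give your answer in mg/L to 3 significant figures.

After complete mixing, C₀ = (0.184·320 + 0.48·5.8) / 0.664 = 92.87 mg/L.
Travel time t = 5300 m / 1.2 m/s = 4417 s = 0.05112 d.
C = 92.87·exp(−0.80·0.05112) = 92.87·0.9599 = 89.15 mg/L.

89.1 mg/L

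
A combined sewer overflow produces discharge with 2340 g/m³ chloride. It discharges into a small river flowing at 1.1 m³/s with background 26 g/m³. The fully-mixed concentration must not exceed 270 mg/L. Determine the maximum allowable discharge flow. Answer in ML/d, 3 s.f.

11.2 ML/d

Mass balance at complete mixing: C_std·(Q_w + Q_r) = Q_w·C_e + Q_r·C_b.
Rearranging, Q_w = Q_r·(C_std − C_b)/(C_e − C_std) = 1.1·(270 − 26) / (2340 − 270) = 0.1297 m³/s.
= 11.2 ML/d.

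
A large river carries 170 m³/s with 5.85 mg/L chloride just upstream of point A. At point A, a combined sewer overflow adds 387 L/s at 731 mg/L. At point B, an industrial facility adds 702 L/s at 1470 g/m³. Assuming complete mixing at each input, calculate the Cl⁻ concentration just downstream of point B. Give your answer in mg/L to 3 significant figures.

13.5 mg/L

387 L/s = 0.387 m³/s.
After input A: C = (170·5.85 + 0.387·731) / 170.4 = 7.497 mg/L.
702 L/s = 0.702 m³/s.
After input B: C = (170.4·7.497 + 0.702·1470) / 171.1 = 13.5 mg/L.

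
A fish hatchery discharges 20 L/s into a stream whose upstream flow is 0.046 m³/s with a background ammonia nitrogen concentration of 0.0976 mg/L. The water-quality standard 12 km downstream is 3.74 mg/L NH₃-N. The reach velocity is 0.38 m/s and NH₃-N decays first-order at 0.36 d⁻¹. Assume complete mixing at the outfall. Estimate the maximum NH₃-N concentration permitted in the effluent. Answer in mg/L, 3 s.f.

13.9 mg/L

20 L/s = 0.02 m³/s.
Travel time to the compliance point: t = 1.2e+04/0.38 = 3.158e+04 s = 0.3655 d; decay factor exp(−0.36·0.3655) = 0.8767.
So the concentration just after mixing may be at most 3.74/0.8767 = 4.266 mg/L.
Mass balance: 4.266·0.066 = 0.02·Cₑ + 0.046·0.0976.
Cₑ = (0.2816 − 0.00449) / 0.02 = 13.85 mg/L.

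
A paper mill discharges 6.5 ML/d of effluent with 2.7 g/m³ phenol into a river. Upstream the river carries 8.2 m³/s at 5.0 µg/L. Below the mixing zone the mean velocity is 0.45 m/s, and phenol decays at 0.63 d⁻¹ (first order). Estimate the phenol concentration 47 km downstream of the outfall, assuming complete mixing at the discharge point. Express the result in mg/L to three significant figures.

0.0138 mg/L

6.5 ML/d = 0.07523 m³/s.
5.0 µg/L = 0.005 mg/L.
After complete mixing, C₀ = (0.07523·2.7 + 8.2·0.005) / 8.275 = 0.0295 mg/L.
Travel time t = 4.7e+04 m / 0.45 m/s = 1.044e+05 s = 1.209 d.
C = 0.0295·exp(−0.63·1.209) = 0.0295·0.4669 = 0.01377 mg/L.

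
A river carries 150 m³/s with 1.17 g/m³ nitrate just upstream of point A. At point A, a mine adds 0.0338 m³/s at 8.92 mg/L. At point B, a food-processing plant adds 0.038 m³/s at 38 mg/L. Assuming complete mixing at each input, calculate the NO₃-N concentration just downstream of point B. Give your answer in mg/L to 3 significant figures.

After input A: C = (150·1.17 + 0.0338·8.92) / 150 = 1.172 mg/L.
After input B: C = (150·1.172 + 0.038·38) / 150.1 = 1.181 mg/L.

1.18 mg/L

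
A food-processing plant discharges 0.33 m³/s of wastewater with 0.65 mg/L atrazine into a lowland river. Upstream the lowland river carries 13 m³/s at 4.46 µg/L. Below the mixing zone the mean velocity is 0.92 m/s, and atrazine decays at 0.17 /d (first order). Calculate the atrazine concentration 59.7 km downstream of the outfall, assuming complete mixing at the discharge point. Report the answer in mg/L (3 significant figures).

0.0180 mg/L

4.46 µg/L = 0.00446 mg/L.
After complete mixing, C₀ = (0.33·0.65 + 13·0.00446) / 13.33 = 0.02044 mg/L.
Travel time t = 5.97e+04 m / 0.92 m/s = 6.489e+04 s = 0.7511 d.
C = 0.02044·exp(−0.17·0.7511) = 0.02044·0.8801 = 0.01799 mg/L.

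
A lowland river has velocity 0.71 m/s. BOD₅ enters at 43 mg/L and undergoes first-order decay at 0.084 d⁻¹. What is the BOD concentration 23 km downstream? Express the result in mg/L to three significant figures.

41.7 mg/L

Travel time t = 23 km / 0.71 m/s = 2.3e+04/0.71 = 3.239e+04 s = 0.3749 d.
First-order decay: C = 43·exp(−0.084·0.3749) = 43·0.969 = 41.67 mg/L.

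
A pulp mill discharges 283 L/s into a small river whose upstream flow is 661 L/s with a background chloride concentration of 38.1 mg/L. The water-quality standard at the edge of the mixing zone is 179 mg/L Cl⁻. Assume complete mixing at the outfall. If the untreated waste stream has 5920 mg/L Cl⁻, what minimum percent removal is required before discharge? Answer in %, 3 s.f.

283 L/s = 0.283 m³/s.
661 L/s = 0.661 m³/s.
Mass balance: 179·0.944 = 0.283·Cₑ + 0.661·38.1.
Cₑ = (169 − 25.18) / 0.283 = 508.1 mg/L.
Required removal = 1 − 508.1/5920 = 91.42 %.

91.4 %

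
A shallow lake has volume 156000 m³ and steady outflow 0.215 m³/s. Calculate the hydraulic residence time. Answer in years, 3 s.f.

0.0230 yr

Q = 0.215 m³/s × 3.156e+07 s/yr = 6.785e+06 m³/yr.
Hydraulic residence time τ = V/Q = 156000/6.785e+06 = 0.02299 yr.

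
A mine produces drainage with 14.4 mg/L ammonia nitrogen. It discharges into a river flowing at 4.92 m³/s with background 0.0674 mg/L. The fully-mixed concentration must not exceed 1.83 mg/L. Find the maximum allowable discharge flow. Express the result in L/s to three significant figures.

Mass balance at complete mixing: C_std·(Q_w + Q_r) = Q_w·C_e + Q_r·C_b.
Rearranging, Q_w = Q_r·(C_std − C_b)/(C_e − C_std) = 4.92·(1.83 − 0.0674) / (14.4 − 1.83) = 0.6899 m³/s.
= 689.9 L/s.

690 L/s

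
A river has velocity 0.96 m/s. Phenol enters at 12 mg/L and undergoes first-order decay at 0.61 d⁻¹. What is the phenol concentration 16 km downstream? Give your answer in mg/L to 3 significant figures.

Travel time t = 16 km / 0.96 m/s = 1.6e+04/0.96 = 1.667e+04 s = 0.1929 d.
First-order decay: C = 12·exp(−0.61·0.1929) = 12·0.889 = 10.67 mg/L.

10.7 mg/L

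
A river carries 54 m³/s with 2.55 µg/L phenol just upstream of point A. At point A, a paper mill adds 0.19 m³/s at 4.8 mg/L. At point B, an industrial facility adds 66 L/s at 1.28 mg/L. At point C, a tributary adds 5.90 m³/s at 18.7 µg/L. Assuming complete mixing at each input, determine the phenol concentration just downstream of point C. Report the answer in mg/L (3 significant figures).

0.0207 mg/L

2.55 µg/L = 0.00255 mg/L.
After input A: C = (54·0.00255 + 0.19·4.8) / 54.19 = 0.01937 mg/L.
66 L/s = 0.066 m³/s.
After input B: C = (54.19·0.01937 + 0.066·1.28) / 54.26 = 0.0209 mg/L.
18.7 µg/L = 0.0187 mg/L.
After input C: C = (54.26·0.0209 + 5.9·0.0187) / 60.16 = 0.02069 mg/L.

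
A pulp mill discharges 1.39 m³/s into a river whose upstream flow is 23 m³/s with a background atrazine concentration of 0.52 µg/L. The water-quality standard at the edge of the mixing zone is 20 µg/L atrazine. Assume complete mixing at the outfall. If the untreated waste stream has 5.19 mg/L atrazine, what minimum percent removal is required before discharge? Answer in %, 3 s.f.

93.4 %

0.52 µg/L = 0.00052 mg/L.
20 µg/L = 0.02 mg/L.
Mass balance: 0.02·24.39 = 1.39·Cₑ + 23·0.00052.
Cₑ = (0.4878 − 0.01196) / 1.39 = 0.3423 mg/L.
Required removal = 1 − 0.3423/5.19 = 93.4 %.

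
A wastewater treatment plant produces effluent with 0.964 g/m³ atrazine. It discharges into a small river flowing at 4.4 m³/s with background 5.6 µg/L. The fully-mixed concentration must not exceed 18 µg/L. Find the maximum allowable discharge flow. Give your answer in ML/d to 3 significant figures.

4.98 ML/d

5.6 µg/L = 0.0056 mg/L.
18 µg/L = 0.018 mg/L.
Mass balance at complete mixing: C_std·(Q_w + Q_r) = Q_w·C_e + Q_r·C_b.
Rearranging, Q_w = Q_r·(C_std − C_b)/(C_e − C_std) = 4.4·(0.018 − 0.0056) / (0.964 − 0.018) = 0.05767 m³/s.
= 4.983 ML/d.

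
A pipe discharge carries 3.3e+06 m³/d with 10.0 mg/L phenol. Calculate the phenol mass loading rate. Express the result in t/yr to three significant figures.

12100 t/yr

3.3e+06 m³/d = 38.19 m³/s.
Mass flux = Q·C = 38.19 m³/s × 10 g/m³ = 381.9 g/s.
= 381.9 g/s × 31.56 = 1.205e+04 t/yr.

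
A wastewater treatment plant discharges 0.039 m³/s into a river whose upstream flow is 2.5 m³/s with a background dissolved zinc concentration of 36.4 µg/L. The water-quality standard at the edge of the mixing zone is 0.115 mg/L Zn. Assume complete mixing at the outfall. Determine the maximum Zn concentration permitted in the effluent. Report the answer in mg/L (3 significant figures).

36.4 µg/L = 0.0364 mg/L.
Mass balance: 0.115·2.539 = 0.039·Cₑ + 2.5·0.0364.
Cₑ = (0.292 − 0.091) / 0.039 = 5.153 mg/L.

5.15 mg/L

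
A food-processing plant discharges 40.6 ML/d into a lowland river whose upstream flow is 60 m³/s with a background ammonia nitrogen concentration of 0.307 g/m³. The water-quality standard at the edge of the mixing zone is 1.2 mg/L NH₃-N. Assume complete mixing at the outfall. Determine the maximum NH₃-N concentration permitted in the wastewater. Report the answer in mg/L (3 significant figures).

40.6 ML/d = 0.4699 m³/s.
Mass balance: 1.2·60.47 = 0.4699·Cₑ + 60·0.307.
Cₑ = (72.56 − 18.42) / 0.4699 = 115.2 mg/L.

115 mg/L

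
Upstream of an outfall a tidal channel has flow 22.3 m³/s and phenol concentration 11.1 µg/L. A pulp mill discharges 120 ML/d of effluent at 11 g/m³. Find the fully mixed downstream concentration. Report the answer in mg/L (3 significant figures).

120 ML/d = 1.389 m³/s.
11.1 µg/L = 0.0111 mg/L.
Flow-weighted mixing gives C = (1.389·11 + 22.3·0.0111) / (1.389 + 22.3) = 15.53/23.69 = 0.6554 mg/L.

0.655 mg/L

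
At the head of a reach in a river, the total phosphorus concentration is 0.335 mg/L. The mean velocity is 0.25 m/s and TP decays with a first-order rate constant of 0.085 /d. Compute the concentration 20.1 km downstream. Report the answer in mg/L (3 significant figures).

Travel time t = 20.1 km / 0.25 m/s = 2.01e+04/0.25 = 8.04e+04 s = 0.9306 d.
First-order decay: C = 0.335·exp(−0.085·0.9306) = 0.335·0.924 = 0.3095 mg/L.

0.310 mg/L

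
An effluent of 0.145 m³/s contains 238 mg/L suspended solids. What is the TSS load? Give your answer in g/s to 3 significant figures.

34.5 g/s

Mass flux = Q·C = 0.145 m³/s × 238 g/m³ = 34.51 g/s.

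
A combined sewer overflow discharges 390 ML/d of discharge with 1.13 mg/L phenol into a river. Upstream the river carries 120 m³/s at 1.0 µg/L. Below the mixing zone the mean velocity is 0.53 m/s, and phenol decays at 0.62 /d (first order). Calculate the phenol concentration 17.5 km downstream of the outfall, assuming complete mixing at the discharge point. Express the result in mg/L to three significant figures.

390 ML/d = 4.514 m³/s.
1.0 µg/L = 0.001 mg/L.
After complete mixing, C₀ = (4.514·1.13 + 120·0.001) / 124.5 = 0.04193 mg/L.
Travel time t = 1.75e+04 m / 0.53 m/s = 3.302e+04 s = 0.3822 d.
C = 0.04193·exp(−0.62·0.3822) = 0.04193·0.789 = 0.03308 mg/L.

0.0331 mg/L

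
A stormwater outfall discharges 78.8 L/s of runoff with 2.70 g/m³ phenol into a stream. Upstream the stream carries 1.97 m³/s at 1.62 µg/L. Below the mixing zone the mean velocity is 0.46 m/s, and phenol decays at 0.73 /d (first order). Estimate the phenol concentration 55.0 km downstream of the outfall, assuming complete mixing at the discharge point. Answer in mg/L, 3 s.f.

78.8 L/s = 0.0788 m³/s.
1.62 µg/L = 0.00162 mg/L.
After complete mixing, C₀ = (0.0788·2.7 + 1.97·0.00162) / 2.049 = 0.1054 mg/L.
Travel time t = 5.5e+04 m / 0.46 m/s = 1.196e+05 s = 1.384 d.
C = 0.1054·exp(−0.73·1.384) = 0.1054·0.3641 = 0.03838 mg/L.

0.0384 mg/L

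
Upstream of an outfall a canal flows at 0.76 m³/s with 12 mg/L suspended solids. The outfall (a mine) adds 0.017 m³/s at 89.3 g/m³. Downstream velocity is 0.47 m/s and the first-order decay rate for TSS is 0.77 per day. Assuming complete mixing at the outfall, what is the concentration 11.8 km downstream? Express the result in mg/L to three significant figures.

10.9 mg/L

After complete mixing, C₀ = (0.017·89.3 + 0.76·12) / 0.777 = 13.69 mg/L.
Travel time t = 1.18e+04 m / 0.47 m/s = 2.511e+04 s = 0.2906 d.
C = 13.69·exp(−0.77·0.2906) = 13.69·0.7995 = 10.95 mg/L.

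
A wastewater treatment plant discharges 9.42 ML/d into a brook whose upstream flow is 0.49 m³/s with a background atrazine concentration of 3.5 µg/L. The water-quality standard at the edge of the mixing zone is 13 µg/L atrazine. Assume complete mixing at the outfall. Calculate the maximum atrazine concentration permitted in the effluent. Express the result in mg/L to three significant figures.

9.42 ML/d = 0.109 m³/s.
3.5 µg/L = 0.0035 mg/L.
13 µg/L = 0.013 mg/L.
Mass balance: 0.013·0.599 = 0.109·Cₑ + 0.49·0.0035.
Cₑ = (0.007787 − 0.001715) / 0.109 = 0.0557 mg/L.

0.0557 mg/L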